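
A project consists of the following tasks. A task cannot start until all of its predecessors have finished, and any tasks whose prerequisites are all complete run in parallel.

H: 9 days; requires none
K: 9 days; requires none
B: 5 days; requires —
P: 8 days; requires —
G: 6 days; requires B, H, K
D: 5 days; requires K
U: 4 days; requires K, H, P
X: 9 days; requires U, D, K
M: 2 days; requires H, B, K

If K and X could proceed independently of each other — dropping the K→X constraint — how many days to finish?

23

Before: longest chain K→D→X = 9+5+9 = 23, finish 23.
Dropping K→X doesn't change X's earliest start (14); another predecessor still binds.
After: K→D→X = 9+5+9 = 23 → 23 days.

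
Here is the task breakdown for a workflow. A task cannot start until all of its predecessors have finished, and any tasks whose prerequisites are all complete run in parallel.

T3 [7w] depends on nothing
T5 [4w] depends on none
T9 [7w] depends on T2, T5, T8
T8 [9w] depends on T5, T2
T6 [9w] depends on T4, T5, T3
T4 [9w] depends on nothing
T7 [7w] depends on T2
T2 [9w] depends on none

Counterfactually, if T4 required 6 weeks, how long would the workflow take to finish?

Baseline: T2→T8→T9 = 9+9+7 = 25 → 25 weeks.
The longest path through T4 is only 18 weeks, so T4 has float 7.
No other chain overtakes it, so the finish is 25 weeks.

25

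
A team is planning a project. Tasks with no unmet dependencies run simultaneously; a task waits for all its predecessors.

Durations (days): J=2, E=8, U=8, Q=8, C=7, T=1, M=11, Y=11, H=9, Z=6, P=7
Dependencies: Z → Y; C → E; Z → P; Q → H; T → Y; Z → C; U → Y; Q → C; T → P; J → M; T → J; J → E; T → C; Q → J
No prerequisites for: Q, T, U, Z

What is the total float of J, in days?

2

Critical path: Q→C→E = 8+7+8 = 23, so the finish is 23 days.
The longest chain containing J totals 21 days.
Float = 23 − 21 = 2.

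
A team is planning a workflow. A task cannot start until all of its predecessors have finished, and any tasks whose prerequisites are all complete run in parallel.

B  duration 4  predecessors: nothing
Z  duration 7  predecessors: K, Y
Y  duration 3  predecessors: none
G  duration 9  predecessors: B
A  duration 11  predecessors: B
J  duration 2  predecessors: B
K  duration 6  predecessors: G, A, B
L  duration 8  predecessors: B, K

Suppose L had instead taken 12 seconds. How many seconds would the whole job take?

Actual critical path: B→A→K→L = 4+11+6+8 = 29 ⇒ 29 seconds.
L is on the critical path; changing it to 12 makes that path 33 seconds.
No other chain overtakes it, so the finish is 33 seconds.

33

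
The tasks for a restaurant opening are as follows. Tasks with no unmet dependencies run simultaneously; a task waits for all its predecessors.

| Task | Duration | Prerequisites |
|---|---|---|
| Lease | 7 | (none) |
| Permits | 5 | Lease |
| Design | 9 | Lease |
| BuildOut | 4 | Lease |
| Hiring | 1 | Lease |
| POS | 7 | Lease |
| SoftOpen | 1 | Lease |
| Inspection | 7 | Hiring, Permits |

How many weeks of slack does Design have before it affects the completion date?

3

The longest chain is Lease→Permits→Inspection = 7+5+7 = 19; overall finish 19 weeks.
Longest path through Design: 16 weeks (earliest finish 16, latest finish 19).
So Design can slip 19 − 16 = 3 weeks.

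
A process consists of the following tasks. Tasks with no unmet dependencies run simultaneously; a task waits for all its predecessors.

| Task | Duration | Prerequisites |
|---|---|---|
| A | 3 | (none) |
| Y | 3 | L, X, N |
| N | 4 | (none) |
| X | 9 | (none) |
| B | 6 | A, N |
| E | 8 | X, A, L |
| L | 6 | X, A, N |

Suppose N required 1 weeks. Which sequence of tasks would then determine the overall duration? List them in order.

Baseline: X→L→E = 9+6+8 = 23 → 23 weeks.
N is off the critical path — its longest chain is 18 weeks, giving 5 of slack.
No other chain overtakes it, so the finish is 23 weeks.

X, L, E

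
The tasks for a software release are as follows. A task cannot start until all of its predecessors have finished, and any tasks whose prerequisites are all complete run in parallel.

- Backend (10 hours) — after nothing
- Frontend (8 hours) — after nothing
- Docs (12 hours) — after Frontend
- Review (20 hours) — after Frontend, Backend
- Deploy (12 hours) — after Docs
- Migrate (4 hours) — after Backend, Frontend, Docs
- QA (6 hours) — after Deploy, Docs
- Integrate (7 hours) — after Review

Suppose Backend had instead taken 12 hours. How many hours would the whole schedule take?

39

Actual critical path: Frontend→Docs→Deploy→QA = 8+12+12+6 = 38 ⇒ 38 hours.
Backend is off the critical path — its longest chain is 37 hours, giving 1 of slack.
Now Backend→Review→Integrate = 12+20+7 = 39 is longest, so the finish becomes 39 hours.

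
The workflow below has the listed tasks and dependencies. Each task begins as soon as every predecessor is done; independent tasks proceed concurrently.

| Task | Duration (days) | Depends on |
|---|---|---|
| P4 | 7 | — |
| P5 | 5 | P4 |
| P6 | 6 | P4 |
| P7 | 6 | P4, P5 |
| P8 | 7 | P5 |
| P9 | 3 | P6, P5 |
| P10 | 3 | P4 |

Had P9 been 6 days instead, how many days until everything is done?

Actual critical path: P4→P5→P8 = 7+5+7 = 19 ⇒ 19 days.
P9 is off the critical path — its longest chain is 16 days, giving 3 of slack.
No other chain overtakes it, so the finish is 19 days.

19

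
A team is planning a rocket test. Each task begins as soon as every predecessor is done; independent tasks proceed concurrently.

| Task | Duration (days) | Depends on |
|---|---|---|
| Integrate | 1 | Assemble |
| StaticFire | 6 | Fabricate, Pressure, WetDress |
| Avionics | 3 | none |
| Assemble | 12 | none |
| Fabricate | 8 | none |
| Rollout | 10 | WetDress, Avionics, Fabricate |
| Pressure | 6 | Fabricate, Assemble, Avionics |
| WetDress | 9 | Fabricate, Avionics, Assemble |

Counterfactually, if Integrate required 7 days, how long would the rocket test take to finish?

31

As given, the longest chain is Assemble→WetDress→Rollout = 12+9+10 = 31, so the finish is 31 days.
Integrate has 18 days of float (longest path through it is 13).
That remains the longest chain; total 31 days.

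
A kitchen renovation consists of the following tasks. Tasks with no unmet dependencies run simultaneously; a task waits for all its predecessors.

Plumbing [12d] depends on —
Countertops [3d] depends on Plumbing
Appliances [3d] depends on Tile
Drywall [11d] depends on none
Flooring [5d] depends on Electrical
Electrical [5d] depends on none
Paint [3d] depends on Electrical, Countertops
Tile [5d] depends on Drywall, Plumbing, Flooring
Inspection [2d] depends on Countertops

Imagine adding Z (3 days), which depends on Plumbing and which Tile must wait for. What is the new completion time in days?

Originally the schedule takes 20 days.
With Z inserted, Tile now waits for max(Drywall, Plumbing, Flooring, Z).
New critical path: Plumbing→Z→Tile→Appliances = 12+3+5+3 = 23 ⇒ 23 days.

23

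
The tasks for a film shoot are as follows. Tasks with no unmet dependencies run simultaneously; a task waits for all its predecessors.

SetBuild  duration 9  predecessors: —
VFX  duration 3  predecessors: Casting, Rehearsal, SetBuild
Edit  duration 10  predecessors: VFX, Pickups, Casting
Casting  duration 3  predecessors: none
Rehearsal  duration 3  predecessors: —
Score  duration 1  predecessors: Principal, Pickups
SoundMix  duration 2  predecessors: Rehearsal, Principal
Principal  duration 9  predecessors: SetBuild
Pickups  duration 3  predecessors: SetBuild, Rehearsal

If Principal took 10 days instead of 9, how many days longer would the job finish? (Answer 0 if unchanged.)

0

Critical path before the change: SetBuild→Pickups→Edit = 9+3+10 = 22 giving 22 days.
Principal has 2 days of float (longest path through it is 20).
No other chain overtakes it, so the finish is 22 days.
Change in finish: 22 − 22 = +0 days.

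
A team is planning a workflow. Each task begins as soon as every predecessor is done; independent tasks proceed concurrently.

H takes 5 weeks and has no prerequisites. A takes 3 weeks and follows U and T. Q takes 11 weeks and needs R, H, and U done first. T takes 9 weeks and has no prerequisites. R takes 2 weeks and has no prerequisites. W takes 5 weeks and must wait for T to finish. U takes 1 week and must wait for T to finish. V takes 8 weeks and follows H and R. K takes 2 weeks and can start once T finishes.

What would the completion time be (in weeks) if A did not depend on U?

Original critical path: T→U→Q = 9+1+11 = 21 ⇒ 21 weeks.
Without U→A, A's earliest start moves from 10 to 9.
New critical path: T→U→Q = 9+1+11 = 21 ⇒ 21 weeks.

21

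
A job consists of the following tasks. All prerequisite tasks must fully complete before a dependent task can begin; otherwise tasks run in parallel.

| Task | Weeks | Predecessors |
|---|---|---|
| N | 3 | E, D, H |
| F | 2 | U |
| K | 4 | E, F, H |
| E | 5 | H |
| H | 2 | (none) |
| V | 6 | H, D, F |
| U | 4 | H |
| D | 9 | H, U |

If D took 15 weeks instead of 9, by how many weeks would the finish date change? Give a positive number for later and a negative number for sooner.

6

The binding path is H→U→D→V = 2+4+9+6 = 21; finish at 21 weeks.
Since D is critical, the +6 change carries straight to that chain (now 27 weeks).
That remains the longest chain; total 27 weeks.
Change in finish: 27 − 21 = +6 weeks.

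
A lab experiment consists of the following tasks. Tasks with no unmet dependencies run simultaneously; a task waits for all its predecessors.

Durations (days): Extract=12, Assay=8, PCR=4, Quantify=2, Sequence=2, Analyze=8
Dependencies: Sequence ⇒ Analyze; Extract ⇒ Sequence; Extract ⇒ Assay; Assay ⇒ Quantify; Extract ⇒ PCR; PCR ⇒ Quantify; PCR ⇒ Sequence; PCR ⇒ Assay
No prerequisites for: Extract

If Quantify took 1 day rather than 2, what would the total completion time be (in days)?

Actual critical path: Extract→PCR→Assay→Quantify = 12+4+8+2 = 26 ⇒ 26 days.
Since Quantify is critical, the -1 change carries straight to that chain (now 25 days).
Now Extract→PCR→Sequence→Analyze = 12+4+2+8 = 26 is longest, so the finish becomes 26 days.

26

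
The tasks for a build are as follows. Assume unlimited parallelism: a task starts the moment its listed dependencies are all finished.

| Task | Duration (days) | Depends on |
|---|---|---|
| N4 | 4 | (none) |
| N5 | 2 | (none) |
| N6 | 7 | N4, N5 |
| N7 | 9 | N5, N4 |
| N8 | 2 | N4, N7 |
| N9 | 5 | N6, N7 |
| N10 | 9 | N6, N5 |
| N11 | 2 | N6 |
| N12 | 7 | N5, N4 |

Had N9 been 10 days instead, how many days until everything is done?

23

The binding path is N4→N6→N10 = 4+7+9 = 20; finish at 20 days.
The longest path through N9 is only 18 days, so N9 has float 2.
Now N4→N7→N9 = 4+9+10 = 23 is longest, so the finish becomes 23 days.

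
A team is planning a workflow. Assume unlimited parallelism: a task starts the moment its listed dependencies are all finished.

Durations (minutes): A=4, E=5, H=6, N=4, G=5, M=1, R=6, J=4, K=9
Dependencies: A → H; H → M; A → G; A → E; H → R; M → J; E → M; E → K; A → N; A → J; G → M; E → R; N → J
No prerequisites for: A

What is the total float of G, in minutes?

4

Critical path: A→E→K = 4+5+9 = 18, so the finish is 18 minutes.
The longest chain containing G totals 14 minutes.
Float = 18 − 14 = 4.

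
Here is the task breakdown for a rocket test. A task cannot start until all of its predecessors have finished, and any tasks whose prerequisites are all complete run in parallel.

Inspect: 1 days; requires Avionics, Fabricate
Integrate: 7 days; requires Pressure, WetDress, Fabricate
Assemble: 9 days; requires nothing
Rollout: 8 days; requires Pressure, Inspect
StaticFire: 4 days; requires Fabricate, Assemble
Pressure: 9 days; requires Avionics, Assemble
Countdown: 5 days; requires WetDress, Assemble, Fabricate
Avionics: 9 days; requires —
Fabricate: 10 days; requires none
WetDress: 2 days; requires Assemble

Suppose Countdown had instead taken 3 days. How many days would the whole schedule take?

The binding path is Avionics→Pressure→Rollout = 9+9+8 = 26; finish at 26 days.
The longest path through Countdown is only 16 days, so Countdown has float 10.
The critical path is still Avionics→Pressure→Rollout; finish is now 26 days.

26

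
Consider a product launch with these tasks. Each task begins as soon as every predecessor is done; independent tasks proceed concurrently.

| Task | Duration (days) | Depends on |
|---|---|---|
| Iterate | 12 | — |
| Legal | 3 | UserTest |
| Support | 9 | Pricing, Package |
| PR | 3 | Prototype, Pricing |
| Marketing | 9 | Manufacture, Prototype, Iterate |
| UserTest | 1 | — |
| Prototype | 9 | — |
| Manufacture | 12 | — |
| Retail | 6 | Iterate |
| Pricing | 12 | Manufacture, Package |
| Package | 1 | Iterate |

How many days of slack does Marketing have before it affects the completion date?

Iterate→Package→Pricing→Support = 12+1+12+9 = 34 sets the makespan at 34 days.
Longest path through Marketing: 21 days (earliest finish 21, latest finish 34).
Float = 34 − 21 = 13.

13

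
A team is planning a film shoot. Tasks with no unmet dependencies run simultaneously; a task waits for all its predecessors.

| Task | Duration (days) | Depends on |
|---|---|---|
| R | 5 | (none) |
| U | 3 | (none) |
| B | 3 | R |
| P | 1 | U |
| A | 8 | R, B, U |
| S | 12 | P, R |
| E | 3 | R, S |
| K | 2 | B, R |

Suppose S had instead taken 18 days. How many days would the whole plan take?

Baseline: R→S→E = 5+12+3 = 20 → 20 days.
S is on the critical path; changing it to 18 makes that path 26 days.
The critical path is still R→S→E; finish is now 26 days.

26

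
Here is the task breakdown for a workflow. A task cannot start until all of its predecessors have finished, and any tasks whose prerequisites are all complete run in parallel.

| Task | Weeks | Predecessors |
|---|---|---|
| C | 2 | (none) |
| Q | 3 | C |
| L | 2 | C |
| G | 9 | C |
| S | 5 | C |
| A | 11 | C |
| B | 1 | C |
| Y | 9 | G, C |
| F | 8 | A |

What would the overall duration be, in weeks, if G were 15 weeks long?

26

The binding path is C→A→F = 2+11+8 = 21; finish at 21 weeks.
The longest path through G is only 20 weeks, so G has float 1.
The binding chain switches to C→G→Y = 2+15+9 = 26; finish 26 weeks.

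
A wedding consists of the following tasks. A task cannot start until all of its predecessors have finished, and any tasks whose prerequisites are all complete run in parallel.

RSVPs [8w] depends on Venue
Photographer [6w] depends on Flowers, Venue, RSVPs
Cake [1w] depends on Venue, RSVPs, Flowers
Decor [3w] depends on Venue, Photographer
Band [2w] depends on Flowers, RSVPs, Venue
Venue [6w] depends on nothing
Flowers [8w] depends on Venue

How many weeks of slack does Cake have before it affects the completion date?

Venue→RSVPs→Photographer→Decor = 6+8+6+3 = 23 sets the makespan at 23 weeks.
Longest path through Cake: 15 weeks (earliest finish 15, latest finish 23).
Float = 23 − 15 = 8.

8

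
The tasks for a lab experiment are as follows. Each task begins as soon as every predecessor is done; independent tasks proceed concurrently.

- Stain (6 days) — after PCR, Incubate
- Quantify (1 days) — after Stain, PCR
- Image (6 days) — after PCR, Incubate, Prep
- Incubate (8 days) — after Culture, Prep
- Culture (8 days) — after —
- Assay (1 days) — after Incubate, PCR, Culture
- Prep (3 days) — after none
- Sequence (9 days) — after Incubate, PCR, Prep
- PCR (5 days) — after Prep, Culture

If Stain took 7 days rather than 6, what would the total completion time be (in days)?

As given, the longest chain is Culture→Incubate→Sequence = 8+8+9 = 25, so the finish is 25 days.
Stain is off the critical path — its longest chain is 23 days, giving 2 of slack.
That remains the longest chain; total 25 days.

25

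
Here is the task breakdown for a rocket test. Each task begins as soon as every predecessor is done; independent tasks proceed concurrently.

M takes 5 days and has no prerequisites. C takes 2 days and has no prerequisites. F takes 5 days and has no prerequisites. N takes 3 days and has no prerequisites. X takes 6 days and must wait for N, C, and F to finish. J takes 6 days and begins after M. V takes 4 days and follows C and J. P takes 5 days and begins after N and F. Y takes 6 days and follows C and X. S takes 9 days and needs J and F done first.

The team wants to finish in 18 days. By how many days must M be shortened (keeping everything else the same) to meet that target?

2

Current finish: 20 days; target: 18.
M is on every critical path, so each day cut from M cuts the finish by one (this holds down to a finish of 17).
Need 20 − 18 = 2 days off M → M becomes 3 days, finish becomes 18.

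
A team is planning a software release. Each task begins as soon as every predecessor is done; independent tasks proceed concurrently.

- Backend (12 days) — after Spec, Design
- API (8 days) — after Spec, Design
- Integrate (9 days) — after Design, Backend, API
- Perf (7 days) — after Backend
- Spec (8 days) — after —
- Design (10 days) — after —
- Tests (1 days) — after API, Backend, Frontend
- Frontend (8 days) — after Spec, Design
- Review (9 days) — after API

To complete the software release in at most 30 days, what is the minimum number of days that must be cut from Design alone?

1

Current finish: 31 days; target: 30.
Design is on every critical path, so each day cut from Design cuts the finish by one (this holds down to a finish of 29).
Need 31 − 30 = 1 day off Design → Design becomes 9 days, finish becomes 30.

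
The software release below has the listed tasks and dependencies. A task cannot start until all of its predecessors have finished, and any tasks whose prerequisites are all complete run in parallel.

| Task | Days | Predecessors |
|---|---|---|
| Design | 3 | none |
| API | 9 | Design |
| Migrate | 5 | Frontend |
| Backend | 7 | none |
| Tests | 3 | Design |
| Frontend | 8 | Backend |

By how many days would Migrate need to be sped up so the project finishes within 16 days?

Current finish: 20 days; target: 16.
Migrate is on every critical path, so each day cut from Migrate cuts the finish by one (this holds down to a finish of 16).
Need 20 − 16 = 4 days off Migrate → Migrate becomes 1 day, finish becomes 16.

4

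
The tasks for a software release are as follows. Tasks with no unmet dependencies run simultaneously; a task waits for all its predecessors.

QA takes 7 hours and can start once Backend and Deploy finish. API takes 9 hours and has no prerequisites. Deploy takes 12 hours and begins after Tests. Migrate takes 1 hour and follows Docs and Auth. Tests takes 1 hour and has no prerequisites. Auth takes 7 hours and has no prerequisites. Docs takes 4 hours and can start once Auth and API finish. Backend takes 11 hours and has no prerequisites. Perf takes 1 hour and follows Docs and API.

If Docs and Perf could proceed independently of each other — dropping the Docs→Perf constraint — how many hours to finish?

Before: longest chain Tests→Deploy→QA = 1+12+7 = 20, finish 20.
Without Docs→Perf, Perf's earliest start moves from 13 to 9.
The longest chain is now Tests→Deploy→QA = 1+12+7 = 20, so the schedule takes 20 hours.

20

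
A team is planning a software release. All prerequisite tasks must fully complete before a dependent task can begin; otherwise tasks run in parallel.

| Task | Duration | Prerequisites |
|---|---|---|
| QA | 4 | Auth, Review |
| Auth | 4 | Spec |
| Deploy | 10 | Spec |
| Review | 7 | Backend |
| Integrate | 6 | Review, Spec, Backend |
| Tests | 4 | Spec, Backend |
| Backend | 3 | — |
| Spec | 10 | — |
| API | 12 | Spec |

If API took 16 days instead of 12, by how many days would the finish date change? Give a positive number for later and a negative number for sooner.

The binding path is Spec→API = 10+12 = 22; finish at 22 days.
Since API is critical, the +4 change carries straight to that chain (now 26 days).
The critical path is still Spec→API; finish is now 26 days.
Change in finish: 26 − 22 = +4 days.

4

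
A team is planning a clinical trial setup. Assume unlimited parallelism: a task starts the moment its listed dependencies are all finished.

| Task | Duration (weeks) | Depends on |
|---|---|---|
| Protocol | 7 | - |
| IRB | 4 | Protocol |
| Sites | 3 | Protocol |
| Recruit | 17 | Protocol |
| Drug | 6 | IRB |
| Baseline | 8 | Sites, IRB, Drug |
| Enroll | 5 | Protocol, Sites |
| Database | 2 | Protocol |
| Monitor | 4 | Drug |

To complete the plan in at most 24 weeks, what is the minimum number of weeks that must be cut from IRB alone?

1

Current finish: 25 weeks; target: 24.
IRB is on every critical path, so each week cut from IRB cuts the finish by one (this holds down to a finish of 24).
Need 25 − 24 = 1 week off IRB → IRB becomes 3 weeks, finish becomes 24.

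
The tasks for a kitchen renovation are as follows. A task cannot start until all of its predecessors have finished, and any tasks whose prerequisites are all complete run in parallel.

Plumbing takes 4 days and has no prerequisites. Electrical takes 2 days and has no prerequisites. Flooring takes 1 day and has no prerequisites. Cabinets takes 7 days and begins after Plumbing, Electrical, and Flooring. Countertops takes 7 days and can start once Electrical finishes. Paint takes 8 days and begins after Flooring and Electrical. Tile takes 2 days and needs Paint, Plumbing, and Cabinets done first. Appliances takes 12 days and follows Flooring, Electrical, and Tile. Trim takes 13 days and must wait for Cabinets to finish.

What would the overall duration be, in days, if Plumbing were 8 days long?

Critical path before the change: Plumbing→Cabinets→Tile→Appliances = 4+7+2+12 = 25 giving 25 days.
Plumbing is on the critical path; changing it to 8 makes that path 29 days.
No other chain overtakes it, so the finish is 29 days.

29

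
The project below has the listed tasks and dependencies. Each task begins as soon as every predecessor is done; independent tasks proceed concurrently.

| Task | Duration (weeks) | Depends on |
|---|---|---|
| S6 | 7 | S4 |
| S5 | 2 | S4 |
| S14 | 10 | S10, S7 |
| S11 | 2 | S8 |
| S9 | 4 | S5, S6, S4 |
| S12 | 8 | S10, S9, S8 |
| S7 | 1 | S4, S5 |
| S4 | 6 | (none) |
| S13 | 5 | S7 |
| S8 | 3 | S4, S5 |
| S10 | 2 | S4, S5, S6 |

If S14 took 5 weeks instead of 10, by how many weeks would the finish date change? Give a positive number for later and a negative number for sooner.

Actual critical path: S4→S6→S10→S14 = 6+7+2+10 = 25 ⇒ 25 weeks.
S14 is on the critical path; changing it to 5 makes that path 20 weeks.
The binding chain switches to S4→S6→S9→S12 = 6+7+4+8 = 25; finish 25 weeks.
Change in finish: 25 − 25 = +0 weeks.

0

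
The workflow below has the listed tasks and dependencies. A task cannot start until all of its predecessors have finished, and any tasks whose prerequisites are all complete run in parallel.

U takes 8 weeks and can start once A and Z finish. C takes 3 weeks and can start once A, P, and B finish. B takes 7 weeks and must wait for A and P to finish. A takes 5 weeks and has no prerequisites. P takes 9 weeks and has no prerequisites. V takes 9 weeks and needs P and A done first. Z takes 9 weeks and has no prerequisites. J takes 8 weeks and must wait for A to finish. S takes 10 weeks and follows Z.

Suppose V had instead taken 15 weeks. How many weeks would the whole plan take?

Critical path before the change: P→B→C = 9+7+3 = 19 giving 19 weeks.
V is off the critical path — its longest chain is 18 weeks, giving 1 of slack.
Now P→V = 9+15 = 24 is longest, so the finish becomes 24 weeks.

24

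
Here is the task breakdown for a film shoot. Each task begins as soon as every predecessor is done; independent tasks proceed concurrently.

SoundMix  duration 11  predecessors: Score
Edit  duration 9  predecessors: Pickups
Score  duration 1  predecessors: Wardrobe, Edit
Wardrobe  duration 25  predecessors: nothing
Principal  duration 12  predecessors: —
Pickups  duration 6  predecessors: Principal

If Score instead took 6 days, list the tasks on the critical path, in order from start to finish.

Baseline: Principal→Pickups→Edit→Score→SoundMix = 12+6+9+1+11 = 39 → 39 days.
Since Score is critical, the +5 change carries straight to that chain (now 44 days).
That remains the longest chain; total 44 days.

Principal, Pickups, Edit, Score, SoundMix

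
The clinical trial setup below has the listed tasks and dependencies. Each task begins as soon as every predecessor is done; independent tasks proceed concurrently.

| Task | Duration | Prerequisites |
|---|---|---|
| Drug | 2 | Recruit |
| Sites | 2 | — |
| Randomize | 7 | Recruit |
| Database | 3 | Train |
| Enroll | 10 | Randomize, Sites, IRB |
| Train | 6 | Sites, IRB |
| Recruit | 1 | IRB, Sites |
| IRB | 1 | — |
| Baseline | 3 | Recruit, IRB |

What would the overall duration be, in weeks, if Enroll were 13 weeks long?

The binding path is Sites→Recruit→Randomize→Enroll = 2+1+7+10 = 20; finish at 20 weeks.
Enroll lies on that path, so at 13 weeks the path becomes 23 weeks.
The critical path is still Sites→Recruit→Randomize→Enroll; finish is now 23 weeks.

23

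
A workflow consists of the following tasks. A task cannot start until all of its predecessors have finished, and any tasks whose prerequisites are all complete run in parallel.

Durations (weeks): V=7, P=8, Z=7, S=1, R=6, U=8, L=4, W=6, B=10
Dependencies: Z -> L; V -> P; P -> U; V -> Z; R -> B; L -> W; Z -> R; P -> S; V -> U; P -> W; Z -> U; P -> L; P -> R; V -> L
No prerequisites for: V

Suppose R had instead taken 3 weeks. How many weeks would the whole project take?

Actual critical path: V→P→R→B = 7+8+6+10 = 31 ⇒ 31 weeks.
R lies on that path, so at 3 weeks the path becomes 28 weeks.
The critical path is still V→P→R→B; finish is now 28 weeks.

28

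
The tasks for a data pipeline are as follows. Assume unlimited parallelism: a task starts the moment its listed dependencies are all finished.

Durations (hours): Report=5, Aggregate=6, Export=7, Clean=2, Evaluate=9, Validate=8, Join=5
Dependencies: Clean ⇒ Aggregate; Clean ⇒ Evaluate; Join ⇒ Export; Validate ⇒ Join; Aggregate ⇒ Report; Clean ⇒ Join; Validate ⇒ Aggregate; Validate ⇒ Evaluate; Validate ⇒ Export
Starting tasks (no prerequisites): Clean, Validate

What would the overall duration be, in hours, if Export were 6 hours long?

19

The binding path is Validate→Join→Export = 8+5+7 = 20; finish at 20 hours.
Export lies on that path, so at 6 hours the path becomes 19 hours.
That remains the longest chain; total 19 hours.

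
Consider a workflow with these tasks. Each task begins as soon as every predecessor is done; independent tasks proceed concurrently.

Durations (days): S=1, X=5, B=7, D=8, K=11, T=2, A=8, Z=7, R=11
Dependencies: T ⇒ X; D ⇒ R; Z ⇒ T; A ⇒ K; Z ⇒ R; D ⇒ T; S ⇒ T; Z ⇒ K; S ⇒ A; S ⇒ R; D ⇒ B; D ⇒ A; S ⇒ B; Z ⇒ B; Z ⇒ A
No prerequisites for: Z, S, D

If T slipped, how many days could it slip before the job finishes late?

D→A→K = 8+8+11 = 27 sets the makespan at 27 days.
Longest path through T: 15 days (earliest finish 10, latest finish 22).
Slack of T = 20 − 8 = 12 days.

12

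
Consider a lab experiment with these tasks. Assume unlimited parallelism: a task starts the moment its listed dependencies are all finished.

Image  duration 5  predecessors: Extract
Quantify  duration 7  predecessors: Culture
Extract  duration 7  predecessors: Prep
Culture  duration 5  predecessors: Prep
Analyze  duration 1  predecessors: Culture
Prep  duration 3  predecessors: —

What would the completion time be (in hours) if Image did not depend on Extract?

With the dependency in place, Prep→Culture→Quantify = 3+5+7 = 15 sets the finish at 15 hours.
Without Extract→Image, Image's earliest start moves from 10 to 0.
New critical path: Prep→Culture→Quantify = 3+5+7 = 15 ⇒ 15 hours.

15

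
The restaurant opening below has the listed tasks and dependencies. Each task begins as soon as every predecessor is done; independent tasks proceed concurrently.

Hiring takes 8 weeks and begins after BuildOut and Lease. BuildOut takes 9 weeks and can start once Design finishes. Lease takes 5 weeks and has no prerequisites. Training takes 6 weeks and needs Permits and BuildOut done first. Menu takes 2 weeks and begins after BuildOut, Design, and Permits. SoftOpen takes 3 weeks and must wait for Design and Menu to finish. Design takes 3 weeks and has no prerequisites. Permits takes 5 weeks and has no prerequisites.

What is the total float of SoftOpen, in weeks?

Critical path: Design→BuildOut→Hiring = 3+9+8 = 20, so the finish is 20 weeks.
SoftOpen finishes as early as 17 and must finish by 20.
Slack of SoftOpen = 17 − 14 = 3 weeks.

3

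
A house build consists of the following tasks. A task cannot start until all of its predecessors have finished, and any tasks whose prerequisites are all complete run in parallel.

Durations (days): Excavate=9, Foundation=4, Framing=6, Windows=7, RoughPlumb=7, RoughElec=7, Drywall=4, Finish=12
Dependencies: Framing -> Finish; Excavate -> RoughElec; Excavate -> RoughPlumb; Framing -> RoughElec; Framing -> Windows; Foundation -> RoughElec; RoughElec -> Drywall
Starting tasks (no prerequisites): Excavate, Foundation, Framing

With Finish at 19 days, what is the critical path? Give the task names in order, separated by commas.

Critical path before the change: Excavate→RoughElec→Drywall = 9+7+4 = 20 giving 20 days.
Finish is off the critical path — its longest chain is 18 days, giving 2 of slack.
New critical path: Framing→Finish = 6+19 = 25 ⇒ 25 days.

Framing, Finish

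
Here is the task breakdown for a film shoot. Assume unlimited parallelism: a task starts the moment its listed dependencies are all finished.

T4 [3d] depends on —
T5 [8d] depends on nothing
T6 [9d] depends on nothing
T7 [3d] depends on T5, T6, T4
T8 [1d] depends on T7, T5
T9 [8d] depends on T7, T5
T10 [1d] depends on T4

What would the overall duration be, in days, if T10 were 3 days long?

Critical path before the change: T6→T7→T9 = 9+3+8 = 20 giving 20 days.
The longest path through T10 is only 4 days, so T10 has float 16.
The critical path is still T6→T7→T9; finish is now 20 days.

20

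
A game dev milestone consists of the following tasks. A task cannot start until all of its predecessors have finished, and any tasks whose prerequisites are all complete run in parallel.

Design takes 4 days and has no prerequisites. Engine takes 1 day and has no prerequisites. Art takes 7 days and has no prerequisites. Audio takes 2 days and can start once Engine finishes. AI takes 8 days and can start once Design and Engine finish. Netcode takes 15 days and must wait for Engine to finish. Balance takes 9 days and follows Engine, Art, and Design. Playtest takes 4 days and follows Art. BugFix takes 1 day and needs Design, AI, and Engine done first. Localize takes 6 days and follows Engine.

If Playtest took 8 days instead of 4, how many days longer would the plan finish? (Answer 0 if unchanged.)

0

Critical path before the change: Engine→Netcode = 1+15 = 16 giving 16 days.
The longest path through Playtest is only 11 days, so Playtest has float 5.
No other chain overtakes it, so the finish is 16 days.
Change in finish: 16 − 16 = +0 days.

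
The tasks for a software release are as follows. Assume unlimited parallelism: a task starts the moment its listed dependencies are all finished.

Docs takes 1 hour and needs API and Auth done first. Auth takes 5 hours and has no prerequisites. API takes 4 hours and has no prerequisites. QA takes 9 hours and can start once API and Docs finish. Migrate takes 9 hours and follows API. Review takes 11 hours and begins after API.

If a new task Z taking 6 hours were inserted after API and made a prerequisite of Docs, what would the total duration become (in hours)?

20

Originally the plan takes 15 hours.
With Z inserted, Docs now waits for max(API, Auth, Z).
New critical path: API→Z→Docs→QA = 4+6+1+9 = 20 ⇒ 20 hours.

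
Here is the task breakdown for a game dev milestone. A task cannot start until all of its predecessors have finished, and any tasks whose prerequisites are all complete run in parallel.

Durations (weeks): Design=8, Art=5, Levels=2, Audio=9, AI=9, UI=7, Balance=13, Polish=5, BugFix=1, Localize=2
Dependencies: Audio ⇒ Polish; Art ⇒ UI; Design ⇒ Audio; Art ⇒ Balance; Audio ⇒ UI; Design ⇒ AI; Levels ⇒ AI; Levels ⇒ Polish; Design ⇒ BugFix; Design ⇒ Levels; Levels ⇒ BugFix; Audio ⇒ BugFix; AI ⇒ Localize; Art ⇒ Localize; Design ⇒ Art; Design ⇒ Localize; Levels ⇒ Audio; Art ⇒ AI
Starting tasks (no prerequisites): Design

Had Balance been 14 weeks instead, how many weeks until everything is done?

27

The binding path is Design→Art→Balance = 8+5+13 = 26; finish at 26 weeks.
Balance lies on that path, so at 14 weeks the path becomes 27 weeks.
The critical path is still Design→Art→Balance; finish is now 27 weeks.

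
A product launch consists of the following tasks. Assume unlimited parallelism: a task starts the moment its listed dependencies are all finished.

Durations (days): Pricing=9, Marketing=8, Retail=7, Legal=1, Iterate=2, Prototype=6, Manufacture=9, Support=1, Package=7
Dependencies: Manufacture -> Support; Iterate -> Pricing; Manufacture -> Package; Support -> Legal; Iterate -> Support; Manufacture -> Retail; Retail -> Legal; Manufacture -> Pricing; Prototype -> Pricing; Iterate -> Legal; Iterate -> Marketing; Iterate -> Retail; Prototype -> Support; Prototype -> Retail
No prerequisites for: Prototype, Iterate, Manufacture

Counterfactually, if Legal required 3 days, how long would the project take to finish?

Actual critical path: Manufacture→Pricing = 9+9 = 18 ⇒ 18 days.
Legal is off the critical path — its longest chain is 17 days, giving 1 of slack.
The binding chain switches to Manufacture→Retail→Legal = 9+7+3 = 19; finish 19 days.

19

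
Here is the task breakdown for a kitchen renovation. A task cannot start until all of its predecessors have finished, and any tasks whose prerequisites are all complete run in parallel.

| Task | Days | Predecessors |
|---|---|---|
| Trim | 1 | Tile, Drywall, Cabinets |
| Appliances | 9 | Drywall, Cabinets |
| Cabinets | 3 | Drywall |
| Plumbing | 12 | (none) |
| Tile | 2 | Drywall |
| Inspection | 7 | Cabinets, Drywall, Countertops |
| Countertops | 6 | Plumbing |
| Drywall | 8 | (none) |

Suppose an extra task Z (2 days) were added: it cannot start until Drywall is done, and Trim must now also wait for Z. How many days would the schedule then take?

25

Originally the schedule takes 25 days.
With Z inserted, Trim now waits for max(Tile, Drywall, Cabinets, Z).
New critical path: Plumbing→Countertops→Inspection = 12+6+7 = 25 ⇒ 25 days.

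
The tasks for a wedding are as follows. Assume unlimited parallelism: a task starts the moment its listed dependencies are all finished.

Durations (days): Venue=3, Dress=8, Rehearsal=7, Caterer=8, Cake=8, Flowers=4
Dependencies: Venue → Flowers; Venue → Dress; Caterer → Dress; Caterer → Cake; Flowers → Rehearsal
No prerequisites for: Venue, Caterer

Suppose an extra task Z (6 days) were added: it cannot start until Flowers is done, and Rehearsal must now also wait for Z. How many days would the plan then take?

20

Originally the plan takes 16 days.
With Z inserted, Rehearsal now waits for max(Flowers, Z).
New critical path: Venue→Flowers→Z→Rehearsal = 3+4+6+7 = 20 ⇒ 20 days.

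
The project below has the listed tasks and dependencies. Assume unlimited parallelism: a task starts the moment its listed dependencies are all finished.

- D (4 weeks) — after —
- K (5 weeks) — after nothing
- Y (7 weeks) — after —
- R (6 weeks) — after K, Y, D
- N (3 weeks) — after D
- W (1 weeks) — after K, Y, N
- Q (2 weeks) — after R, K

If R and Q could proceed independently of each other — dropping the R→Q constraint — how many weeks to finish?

With the dependency in place, Y→R→Q = 7+6+2 = 15 sets the finish at 15 weeks.
Without R→Q, Q's earliest start moves from 13 to 5.
After: Y→R = 7+6 = 13 → 13 weeks.

13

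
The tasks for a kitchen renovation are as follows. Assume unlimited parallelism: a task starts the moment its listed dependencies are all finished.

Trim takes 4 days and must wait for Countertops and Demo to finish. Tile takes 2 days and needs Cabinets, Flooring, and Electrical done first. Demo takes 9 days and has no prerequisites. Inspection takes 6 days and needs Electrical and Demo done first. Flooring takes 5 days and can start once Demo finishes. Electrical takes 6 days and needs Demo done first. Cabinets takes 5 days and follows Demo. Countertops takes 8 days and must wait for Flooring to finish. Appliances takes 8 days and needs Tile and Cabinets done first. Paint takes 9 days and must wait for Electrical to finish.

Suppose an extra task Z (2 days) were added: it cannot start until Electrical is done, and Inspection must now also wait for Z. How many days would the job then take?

26

Originally the job takes 26 days.
With Z inserted, Inspection now waits for max(Electrical, Demo, Z).
New critical path: Demo→Flooring→Countertops→Trim = 9+5+8+4 = 26 ⇒ 26 days.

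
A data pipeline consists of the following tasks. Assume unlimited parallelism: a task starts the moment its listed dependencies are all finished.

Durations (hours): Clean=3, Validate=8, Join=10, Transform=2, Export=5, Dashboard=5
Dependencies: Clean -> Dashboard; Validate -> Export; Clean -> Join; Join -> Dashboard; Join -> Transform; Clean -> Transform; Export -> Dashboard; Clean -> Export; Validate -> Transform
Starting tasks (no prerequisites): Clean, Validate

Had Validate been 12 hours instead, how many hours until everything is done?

22

Baseline: Validate→Export→Dashboard = 8+5+5 = 18 → 18 hours.
Validate lies on that path, so at 12 hours the path becomes 22 hours.
The critical path is still Validate→Export→Dashboard; finish is now 22 hours.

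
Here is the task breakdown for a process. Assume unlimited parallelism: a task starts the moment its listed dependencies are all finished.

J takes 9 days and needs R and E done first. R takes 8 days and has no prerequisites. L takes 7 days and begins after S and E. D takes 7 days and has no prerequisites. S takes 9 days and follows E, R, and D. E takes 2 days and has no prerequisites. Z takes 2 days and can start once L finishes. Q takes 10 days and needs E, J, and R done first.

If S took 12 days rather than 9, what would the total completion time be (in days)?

29

Actual critical path: R→J→Q = 8+9+10 = 27 ⇒ 27 days.
S has 1 day of float (longest path through it is 26).
The binding chain switches to R→S→L→Z = 8+12+7+2 = 29; finish 29 days.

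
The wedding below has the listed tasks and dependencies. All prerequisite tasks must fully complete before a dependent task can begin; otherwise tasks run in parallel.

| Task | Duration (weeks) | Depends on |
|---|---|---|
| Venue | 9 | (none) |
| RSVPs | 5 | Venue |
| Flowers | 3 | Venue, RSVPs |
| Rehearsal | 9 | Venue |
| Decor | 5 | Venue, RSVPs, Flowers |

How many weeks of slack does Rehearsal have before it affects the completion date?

Venue→RSVPs→Flowers→Decor = 9+5+3+5 = 22 sets the makespan at 22 weeks.
The longest chain containing Rehearsal totals 18 weeks.
Slack of Rehearsal = 13 − 9 = 4 weeks.

4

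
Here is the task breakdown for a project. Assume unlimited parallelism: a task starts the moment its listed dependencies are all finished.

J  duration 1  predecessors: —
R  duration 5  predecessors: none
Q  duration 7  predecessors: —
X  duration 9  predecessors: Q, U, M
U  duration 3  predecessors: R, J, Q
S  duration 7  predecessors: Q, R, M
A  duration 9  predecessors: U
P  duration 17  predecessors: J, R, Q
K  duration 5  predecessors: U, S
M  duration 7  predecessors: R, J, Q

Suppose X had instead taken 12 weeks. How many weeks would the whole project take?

26

As given, the longest chain is Q→M→S→K = 7+7+7+5 = 26, so the finish is 26 weeks.
X has 3 weeks of float (longest path through it is 23).
The binding chain switches to Q→M→X = 7+7+12 = 26; finish 26 weeks.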